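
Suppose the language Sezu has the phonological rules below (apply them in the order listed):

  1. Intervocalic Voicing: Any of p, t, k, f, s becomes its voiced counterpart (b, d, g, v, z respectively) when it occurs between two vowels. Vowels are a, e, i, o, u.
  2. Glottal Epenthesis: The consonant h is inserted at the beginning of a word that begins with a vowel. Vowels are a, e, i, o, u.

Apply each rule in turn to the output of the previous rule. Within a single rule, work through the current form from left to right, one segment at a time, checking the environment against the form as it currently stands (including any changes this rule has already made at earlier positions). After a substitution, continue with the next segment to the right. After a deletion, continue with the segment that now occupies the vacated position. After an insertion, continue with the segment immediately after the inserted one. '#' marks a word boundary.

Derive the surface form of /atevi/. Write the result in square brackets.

1 Intervocalic Voicing: [atevi] → [adevi]
2 Glottal Epenthesis: [adevi] → [hadevi]

[hadevi]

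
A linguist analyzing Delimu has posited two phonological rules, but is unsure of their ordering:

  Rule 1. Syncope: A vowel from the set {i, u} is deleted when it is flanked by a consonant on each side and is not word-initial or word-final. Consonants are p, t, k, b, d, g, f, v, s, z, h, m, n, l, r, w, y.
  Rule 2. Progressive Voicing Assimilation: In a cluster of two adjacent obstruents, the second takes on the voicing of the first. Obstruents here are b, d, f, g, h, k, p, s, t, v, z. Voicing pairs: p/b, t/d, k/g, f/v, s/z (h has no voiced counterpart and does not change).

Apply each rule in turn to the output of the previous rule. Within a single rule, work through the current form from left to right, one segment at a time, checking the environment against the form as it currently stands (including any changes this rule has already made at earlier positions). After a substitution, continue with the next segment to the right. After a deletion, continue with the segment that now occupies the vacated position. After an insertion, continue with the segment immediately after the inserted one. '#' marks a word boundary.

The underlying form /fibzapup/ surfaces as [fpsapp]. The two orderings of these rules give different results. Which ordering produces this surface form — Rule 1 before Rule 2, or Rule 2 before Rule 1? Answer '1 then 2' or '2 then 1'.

Order 1 then 2:
  1 Syncope: [fibzapup] → [fbzapp]
  2 Progressive Voicing Assimilation: [fbzapp] → [fpsapp]
  result: [fpsapp]
Order 2 then 1:
  2 Progressive Voicing Assimilation: no change — [fibzapup]
  1 Syncope: [fibzapup] → [fbzapp]
  result: [fbzapp]

1 then 2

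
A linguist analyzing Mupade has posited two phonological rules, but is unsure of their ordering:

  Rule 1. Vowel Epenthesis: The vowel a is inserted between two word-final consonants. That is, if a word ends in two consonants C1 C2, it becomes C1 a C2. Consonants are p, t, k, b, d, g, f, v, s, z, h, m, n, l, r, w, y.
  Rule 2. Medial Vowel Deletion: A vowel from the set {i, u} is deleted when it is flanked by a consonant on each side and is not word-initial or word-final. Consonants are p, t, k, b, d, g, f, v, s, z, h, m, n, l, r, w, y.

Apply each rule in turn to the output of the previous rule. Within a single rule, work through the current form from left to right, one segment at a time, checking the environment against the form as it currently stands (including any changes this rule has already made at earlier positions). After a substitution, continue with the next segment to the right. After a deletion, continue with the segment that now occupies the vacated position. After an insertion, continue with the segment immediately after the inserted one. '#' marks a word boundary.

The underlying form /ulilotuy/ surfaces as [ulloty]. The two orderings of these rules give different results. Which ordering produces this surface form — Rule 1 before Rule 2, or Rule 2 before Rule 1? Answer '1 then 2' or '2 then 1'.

1 then 2

Order 1 then 2:
  1 Vowel Epenthesis: no change — [ulilotuy]
  2 Medial Vowel Deletion: [ulilotuy] → [ulloty]
  result: [ulloty]
Order 2 then 1:
  2 Medial Vowel Deletion: [ulilotuy] → [ulloty]
  1 Vowel Epenthesis: [ulloty] → [ullotay]
  result: [ullotay]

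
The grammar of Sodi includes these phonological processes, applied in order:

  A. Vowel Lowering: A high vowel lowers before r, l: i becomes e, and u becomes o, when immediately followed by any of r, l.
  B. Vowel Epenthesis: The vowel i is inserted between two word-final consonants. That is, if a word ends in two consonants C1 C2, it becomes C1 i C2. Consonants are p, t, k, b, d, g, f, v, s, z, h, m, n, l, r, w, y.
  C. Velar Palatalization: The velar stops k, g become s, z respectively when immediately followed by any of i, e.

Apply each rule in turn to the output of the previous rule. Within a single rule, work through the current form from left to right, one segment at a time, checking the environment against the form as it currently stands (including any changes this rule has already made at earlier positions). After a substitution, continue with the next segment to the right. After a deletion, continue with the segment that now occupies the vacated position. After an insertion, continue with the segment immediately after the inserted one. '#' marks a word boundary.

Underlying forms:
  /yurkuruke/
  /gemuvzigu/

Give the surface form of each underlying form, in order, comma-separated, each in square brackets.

/yurkuruke/:
  A Vowel Lowering: [yurkuruke] → [yorkoruke]
  B Vowel Epenthesis: no change — [yorkoruke]
  C Velar Palatalization: [yorkoruke] → [yorkoruse]
/gemuvzigu/:
  A Vowel Lowering: no change — [gemuvzigu]
  B Vowel Epenthesis: no change — [gemuvzigu]
  C Velar Palatalization: [gemuvzigu] → [zemuvzigu]

[yorkoruse], [zemuvzigu]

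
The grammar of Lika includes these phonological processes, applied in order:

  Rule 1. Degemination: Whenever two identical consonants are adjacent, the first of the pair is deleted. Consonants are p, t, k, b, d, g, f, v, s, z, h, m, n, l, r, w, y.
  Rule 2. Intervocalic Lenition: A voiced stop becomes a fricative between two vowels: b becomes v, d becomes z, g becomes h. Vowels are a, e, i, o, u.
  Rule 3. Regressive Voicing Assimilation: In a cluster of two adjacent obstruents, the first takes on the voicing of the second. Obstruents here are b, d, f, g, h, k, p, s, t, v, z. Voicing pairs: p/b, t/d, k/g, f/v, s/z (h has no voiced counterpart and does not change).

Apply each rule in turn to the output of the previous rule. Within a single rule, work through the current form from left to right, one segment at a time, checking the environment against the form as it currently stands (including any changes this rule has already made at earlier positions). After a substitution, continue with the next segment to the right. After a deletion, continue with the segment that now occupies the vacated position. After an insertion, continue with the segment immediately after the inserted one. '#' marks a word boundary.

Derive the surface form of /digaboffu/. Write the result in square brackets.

[dihavofu]

Rule 1 Degemination: [digaboffu] → [digabofu]
Rule 2 Intervocalic Lenition: [digabofu] → [dihavofu]
Rule 3 Regressive Voicing Assimilation: no change — [dihavofu]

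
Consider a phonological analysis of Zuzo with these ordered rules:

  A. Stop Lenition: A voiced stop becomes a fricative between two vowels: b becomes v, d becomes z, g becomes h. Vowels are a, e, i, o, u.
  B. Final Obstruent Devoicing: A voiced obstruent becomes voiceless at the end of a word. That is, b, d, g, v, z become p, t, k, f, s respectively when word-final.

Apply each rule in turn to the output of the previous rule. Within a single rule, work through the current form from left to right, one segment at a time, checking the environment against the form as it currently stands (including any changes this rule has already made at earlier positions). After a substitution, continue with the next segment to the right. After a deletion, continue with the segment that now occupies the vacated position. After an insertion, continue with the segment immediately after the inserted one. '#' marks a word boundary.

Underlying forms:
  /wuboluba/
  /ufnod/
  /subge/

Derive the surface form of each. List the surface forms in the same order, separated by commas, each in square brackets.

[wuvoluva], [ufnot], [subge]

/wuboluba/:
  A Stop Lenition: [wuboluba] → [wuvoluva]
  B Final Obstruent Devoicing: no change — [wuvoluva]
/ufnod/:
  A Stop Lenition: no change — [ufnod]
  B Final Obstruent Devoicing: [ufnod] → [ufnot]
/subge/:
  A Stop Lenition: no change — [subge]
  B Final Obstruent Devoicing: no change — [subge]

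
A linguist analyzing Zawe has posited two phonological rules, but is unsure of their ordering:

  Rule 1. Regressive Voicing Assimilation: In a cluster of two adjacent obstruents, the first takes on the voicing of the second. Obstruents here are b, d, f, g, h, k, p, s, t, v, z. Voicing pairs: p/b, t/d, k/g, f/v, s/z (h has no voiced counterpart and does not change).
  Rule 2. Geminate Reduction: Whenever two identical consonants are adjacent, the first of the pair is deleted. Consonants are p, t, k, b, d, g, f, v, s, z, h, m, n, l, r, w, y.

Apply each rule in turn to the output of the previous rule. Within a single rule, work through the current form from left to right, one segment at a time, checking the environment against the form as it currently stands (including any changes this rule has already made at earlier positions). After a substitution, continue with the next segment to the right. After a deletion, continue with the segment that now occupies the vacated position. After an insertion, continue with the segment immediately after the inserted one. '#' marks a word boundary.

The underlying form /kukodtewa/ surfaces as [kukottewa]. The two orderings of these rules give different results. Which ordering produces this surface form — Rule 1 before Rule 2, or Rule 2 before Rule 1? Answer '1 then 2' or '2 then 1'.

Order 1 then 2:
  1 Regressive Voicing Assimilation: [kukodtewa] → [kukottewa]
  2 Geminate Reduction: [kukottewa] → [kukotewa]
  result: [kukotewa]
Order 2 then 1:
  2 Geminate Reduction: no change — [kukodtewa]
  1 Regressive Voicing Assimilation: [kukodtewa] → [kukottewa]
  result: [kukottewa]

2 then 1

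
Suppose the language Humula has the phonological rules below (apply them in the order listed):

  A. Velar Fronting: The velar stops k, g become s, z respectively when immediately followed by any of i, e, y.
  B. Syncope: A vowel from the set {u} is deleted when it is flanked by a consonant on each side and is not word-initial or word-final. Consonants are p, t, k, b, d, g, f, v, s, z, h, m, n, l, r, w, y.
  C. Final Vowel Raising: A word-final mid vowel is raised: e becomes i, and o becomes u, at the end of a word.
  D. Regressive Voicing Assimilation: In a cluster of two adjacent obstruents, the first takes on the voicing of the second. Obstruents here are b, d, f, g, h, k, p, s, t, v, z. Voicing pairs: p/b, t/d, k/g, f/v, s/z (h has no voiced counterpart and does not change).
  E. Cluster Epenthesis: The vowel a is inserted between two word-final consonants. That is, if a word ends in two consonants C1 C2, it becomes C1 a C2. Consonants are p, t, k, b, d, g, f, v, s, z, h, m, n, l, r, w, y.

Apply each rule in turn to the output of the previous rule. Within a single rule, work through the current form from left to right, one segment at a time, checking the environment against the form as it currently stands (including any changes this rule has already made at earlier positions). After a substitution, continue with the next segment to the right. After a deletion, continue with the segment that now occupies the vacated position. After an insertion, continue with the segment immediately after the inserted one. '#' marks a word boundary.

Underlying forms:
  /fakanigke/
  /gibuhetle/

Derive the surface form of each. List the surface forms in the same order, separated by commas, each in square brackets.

/fakanigke/:
  A Velar Fronting: [fakanigke] → [fakanigse]
  B Syncope: no change — [fakanigse]
  C Final Vowel Raising: [fakanigse] → [fakanigsi]
  D Regressive Voicing Assimilation: [fakanigsi] → [fakaniksi]
  E Cluster Epenthesis: no change — [fakaniksi]
/gibuhetle/:
  A Velar Fronting: [gibuhetle] → [zibuhetle]
  B Syncope: [zibuhetle] → [zibhetle]
  C Final Vowel Raising: [zibhetle] → [zibhetli]
  D Regressive Voicing Assimilation: [zibhetli] → [ziphetli]
  E Cluster Epenthesis: no change — [ziphetli]

[fakaniksi], [ziphetli]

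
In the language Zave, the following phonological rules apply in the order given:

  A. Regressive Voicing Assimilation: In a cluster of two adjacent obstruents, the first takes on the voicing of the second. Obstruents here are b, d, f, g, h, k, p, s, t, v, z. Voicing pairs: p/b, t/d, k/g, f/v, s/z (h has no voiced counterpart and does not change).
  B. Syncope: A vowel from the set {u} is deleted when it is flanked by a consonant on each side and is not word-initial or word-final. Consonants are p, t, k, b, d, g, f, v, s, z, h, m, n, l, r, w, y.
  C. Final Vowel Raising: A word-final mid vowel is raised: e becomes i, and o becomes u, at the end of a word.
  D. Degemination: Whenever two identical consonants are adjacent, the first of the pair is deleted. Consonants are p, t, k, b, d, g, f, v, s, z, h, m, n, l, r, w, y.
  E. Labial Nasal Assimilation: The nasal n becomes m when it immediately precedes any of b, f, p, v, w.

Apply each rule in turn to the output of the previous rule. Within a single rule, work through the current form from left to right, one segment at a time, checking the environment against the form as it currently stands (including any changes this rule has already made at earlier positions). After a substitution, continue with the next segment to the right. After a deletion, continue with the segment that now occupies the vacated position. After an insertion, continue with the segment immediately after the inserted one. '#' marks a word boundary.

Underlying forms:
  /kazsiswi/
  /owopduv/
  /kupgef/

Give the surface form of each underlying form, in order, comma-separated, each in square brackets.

/kazsiswi/:
  A Regressive Voicing Assimilation: [kazsiswi] → [kassiswi]
  B Syncope: no change — [kassiswi]
  C Final Vowel Raising: no change — [kassiswi]
  D Degemination: [kassiswi] → [kasiswi]
  E Labial Nasal Assimilation: no change — [kasiswi]
/owopduv/:
  A Regressive Voicing Assimilation: [owopduv] → [owobduv]
  B Syncope: [owobduv] → [owobdv]
  C Final Vowel Raising: no change — [owobdv]
  D Degemination: no change — [owobdv]
  E Labial Nasal Assimilation: no change — [owobdv]
/kupgef/:
  A Regressive Voicing Assimilation: [kupgef] → [kubgef]
  B Syncope: [kubgef] → [kbgef]
  C Final Vowel Raising: no change — [kbgef]
  D Degemination: no change — [kbgef]
  E Labial Nasal Assimilation: no change — [kbgef]

[kasiswi], [owobdv], [kbgef]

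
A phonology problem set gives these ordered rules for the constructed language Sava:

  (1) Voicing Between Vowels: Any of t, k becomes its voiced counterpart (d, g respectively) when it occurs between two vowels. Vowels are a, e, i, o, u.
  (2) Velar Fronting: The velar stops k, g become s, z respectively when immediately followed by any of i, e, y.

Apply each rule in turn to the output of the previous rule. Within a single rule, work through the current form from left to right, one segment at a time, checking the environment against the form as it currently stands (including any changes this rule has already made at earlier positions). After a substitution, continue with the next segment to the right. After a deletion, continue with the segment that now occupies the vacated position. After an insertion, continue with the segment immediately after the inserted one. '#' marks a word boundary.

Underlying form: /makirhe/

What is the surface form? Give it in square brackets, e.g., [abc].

[mazirhe]

(1) Voicing Between Vowels: [makirhe] → [magirhe]
(2) Velar Fronting: [magirhe] → [mazirhe]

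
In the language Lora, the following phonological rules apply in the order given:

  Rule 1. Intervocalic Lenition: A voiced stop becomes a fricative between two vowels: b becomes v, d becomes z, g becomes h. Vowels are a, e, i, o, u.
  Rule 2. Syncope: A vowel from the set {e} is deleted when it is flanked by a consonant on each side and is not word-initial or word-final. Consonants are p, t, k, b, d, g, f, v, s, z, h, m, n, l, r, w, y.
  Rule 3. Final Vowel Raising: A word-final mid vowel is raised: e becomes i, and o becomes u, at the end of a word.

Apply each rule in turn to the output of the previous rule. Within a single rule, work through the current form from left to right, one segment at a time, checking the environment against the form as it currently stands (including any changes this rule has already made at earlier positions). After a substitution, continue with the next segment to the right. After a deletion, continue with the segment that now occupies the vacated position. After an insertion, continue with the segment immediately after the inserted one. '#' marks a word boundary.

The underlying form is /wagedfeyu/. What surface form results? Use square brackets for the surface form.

[wahdfyu]

Rule 1 Intervocalic Lenition: [wagedfeyu] → [wahedfeyu]
Rule 2 Syncope: [wahedfeyu] → [wahdfyu]
Rule 3 Final Vowel Raising: no change — [wahdfyu]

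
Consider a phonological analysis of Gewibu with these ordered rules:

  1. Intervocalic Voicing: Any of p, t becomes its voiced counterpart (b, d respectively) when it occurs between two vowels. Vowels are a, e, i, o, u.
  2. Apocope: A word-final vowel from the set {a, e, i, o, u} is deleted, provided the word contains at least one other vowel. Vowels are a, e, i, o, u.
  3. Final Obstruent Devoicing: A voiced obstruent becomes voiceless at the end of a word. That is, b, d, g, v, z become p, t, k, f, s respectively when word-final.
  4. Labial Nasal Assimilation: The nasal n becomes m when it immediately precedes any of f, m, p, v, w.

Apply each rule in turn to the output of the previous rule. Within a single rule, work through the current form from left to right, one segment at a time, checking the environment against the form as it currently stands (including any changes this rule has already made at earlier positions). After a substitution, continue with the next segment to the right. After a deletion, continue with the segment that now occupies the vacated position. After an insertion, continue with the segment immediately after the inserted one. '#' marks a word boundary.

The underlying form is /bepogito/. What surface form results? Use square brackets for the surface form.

[bebogit]

1 Intervocalic Voicing: [bepogito] → [bebogido]
2 Apocope: [bebogido] → [bebogid]
3 Final Obstruent Devoicing: [bebogid] → [bebogit]
4 Labial Nasal Assimilation: no change — [bebogit]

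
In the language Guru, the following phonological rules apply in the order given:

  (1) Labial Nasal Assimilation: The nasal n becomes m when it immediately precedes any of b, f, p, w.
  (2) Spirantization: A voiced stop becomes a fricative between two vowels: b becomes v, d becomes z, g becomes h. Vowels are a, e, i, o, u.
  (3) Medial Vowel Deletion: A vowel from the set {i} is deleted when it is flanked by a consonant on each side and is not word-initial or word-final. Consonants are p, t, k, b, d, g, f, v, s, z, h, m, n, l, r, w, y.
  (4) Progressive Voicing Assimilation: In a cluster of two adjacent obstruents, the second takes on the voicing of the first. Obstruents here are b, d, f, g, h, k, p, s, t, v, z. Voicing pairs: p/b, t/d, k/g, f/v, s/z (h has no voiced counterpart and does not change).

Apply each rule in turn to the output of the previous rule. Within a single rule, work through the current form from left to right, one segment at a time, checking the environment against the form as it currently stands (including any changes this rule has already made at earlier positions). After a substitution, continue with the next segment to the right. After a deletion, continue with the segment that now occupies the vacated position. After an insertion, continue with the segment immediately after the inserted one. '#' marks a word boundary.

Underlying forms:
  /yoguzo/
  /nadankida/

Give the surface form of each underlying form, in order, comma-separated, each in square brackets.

/yoguzo/:
  (1) Labial Nasal Assimilation: no change — [yoguzo]
  (2) Spirantization: [yoguzo] → [yohuzo]
  (3) Medial Vowel Deletion: no change — [yohuzo]
  (4) Progressive Voicing Assimilation: no change — [yohuzo]
/nadankida/:
  (1) Labial Nasal Assimilation: no change — [nadankida]
  (2) Spirantization: [nadankida] → [nazankiza]
  (3) Medial Vowel Deletion: [nazankiza] → [nazankza]
  (4) Progressive Voicing Assimilation: [nazankza] → [nazanksa]

[yohuzo], [nazanksa]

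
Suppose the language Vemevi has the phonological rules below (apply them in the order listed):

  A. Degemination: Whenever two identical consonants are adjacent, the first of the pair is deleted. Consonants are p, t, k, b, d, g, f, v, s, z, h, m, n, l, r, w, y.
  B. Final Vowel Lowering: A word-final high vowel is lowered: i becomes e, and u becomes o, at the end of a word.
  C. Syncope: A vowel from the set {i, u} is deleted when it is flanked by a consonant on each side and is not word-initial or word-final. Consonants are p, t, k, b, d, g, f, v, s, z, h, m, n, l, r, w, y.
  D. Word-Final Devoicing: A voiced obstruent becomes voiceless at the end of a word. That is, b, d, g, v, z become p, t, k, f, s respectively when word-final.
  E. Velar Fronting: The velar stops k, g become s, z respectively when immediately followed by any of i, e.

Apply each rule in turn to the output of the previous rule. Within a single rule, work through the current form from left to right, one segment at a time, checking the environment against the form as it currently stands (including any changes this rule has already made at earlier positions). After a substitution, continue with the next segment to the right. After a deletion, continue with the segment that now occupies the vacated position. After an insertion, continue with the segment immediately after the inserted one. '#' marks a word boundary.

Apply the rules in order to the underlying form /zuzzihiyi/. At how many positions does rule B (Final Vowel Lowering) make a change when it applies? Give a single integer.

A Degemination: [zuzzihiyi] → [zuzihiyi]
B Final Vowel Lowering: [zuzihiyi] → [zuzihiye]
C Syncope: [zuzihiye] → [zzhye]
D Word-Final Devoicing: no change — [zzhye]
E Velar Fronting: no change — [zzhye]
Rule B changed 1 position(s).

1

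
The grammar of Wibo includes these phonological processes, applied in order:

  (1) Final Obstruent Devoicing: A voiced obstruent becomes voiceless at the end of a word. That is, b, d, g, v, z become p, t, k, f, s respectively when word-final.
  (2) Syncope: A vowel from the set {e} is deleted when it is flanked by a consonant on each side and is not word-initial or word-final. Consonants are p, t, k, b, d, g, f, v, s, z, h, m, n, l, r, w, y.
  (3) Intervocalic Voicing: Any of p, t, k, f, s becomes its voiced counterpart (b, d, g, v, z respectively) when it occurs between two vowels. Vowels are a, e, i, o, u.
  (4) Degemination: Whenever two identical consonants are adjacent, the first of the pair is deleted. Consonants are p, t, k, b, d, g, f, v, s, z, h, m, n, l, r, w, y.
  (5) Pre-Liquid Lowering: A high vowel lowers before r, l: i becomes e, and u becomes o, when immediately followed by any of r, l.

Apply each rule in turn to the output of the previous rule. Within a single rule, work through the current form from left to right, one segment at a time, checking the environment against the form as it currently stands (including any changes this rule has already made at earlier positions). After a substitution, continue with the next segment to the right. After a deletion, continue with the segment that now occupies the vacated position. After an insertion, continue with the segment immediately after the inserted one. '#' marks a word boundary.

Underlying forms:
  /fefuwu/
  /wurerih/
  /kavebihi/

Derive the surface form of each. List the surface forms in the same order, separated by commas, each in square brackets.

/fefuwu/:
  (1) Final Obstruent Devoicing: no change — [fefuwu]
  (2) Syncope: [fefuwu] → [ffuwu]
  (3) Intervocalic Voicing: no change — [ffuwu]
  (4) Degemination: [ffuwu] → [fuwu]
  (5) Pre-Liquid Lowering: no change — [fuwu]
/wurerih/:
  (1) Final Obstruent Devoicing: no change — [wurerih]
  (2) Syncope: [wurerih] → [wurrih]
  (3) Intervocalic Voicing: no change — [wurrih]
  (4) Degemination: [wurrih] → [wurih]
  (5) Pre-Liquid Lowering: [wurih] → [worih]
/kavebihi/:
  (1) Final Obstruent Devoicing: no change — [kavebihi]
  (2) Syncope: [kavebihi] → [kavbihi]
  (3) Intervocalic Voicing: no change — [kavbihi]
  (4) Degemination: no change — [kavbihi]
  (5) Pre-Liquid Lowering: no change — [kavbihi]

[fuwu], [worih], [kavbihi]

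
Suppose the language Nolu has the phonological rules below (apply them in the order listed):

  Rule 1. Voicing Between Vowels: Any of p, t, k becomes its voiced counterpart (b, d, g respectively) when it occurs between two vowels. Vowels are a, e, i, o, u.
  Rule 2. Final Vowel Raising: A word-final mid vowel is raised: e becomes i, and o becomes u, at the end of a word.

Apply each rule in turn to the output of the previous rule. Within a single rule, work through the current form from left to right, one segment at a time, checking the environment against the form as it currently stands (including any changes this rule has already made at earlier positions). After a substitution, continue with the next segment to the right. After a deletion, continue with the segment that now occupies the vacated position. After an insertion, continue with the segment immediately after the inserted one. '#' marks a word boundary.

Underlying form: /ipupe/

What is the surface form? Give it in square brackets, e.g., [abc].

[ibubi]

Rule 1 Voicing Between Vowels: [ipupe] → [ibube]
Rule 2 Final Vowel Raising: [ibube] → [ibubi]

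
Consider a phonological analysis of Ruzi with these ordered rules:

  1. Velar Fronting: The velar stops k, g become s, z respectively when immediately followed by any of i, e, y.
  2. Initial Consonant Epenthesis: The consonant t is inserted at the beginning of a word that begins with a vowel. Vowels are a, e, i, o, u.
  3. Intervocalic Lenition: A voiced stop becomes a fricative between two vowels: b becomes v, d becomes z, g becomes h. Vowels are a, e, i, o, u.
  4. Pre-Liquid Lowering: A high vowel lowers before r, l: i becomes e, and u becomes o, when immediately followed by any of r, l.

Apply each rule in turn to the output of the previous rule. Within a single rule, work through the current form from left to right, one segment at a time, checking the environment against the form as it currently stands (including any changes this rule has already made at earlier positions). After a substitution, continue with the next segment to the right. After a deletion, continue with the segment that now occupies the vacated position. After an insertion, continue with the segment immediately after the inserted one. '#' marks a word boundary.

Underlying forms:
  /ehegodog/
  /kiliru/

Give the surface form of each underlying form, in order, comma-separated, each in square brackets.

/ehegodog/:
  1 Velar Fronting: no change — [ehegodog]
  2 Initial Consonant Epenthesis: [ehegodog] → [tehegodog]
  3 Intervocalic Lenition: [tehegodog] → [tehehozog]
  4 Pre-Liquid Lowering: no change — [tehehozog]
/kiliru/:
  1 Velar Fronting: [kiliru] → [siliru]
  2 Initial Consonant Epenthesis: no change — [siliru]
  3 Intervocalic Lenition: no change — [siliru]
  4 Pre-Liquid Lowering: [siliru] → [seleru]

[tehehozog], [seleru]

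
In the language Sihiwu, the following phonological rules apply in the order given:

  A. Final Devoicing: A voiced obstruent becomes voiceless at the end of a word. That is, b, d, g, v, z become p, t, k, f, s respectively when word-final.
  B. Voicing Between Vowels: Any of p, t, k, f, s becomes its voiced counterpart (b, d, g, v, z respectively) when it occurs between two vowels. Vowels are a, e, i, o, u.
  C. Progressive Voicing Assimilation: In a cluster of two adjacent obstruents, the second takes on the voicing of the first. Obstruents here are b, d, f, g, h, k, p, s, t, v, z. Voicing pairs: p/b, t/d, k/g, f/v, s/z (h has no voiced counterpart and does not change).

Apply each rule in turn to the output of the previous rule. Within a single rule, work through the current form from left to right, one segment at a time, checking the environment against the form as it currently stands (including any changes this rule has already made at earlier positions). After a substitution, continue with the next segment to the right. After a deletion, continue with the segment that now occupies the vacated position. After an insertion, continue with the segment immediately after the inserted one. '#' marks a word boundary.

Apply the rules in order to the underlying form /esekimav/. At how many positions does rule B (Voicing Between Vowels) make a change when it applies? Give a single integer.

A Final Devoicing: [esekimav] → [esekimaf]
B Voicing Between Vowels: [esekimaf] → [ezegimaf]
C Progressive Voicing Assimilation: no change — [ezegimaf]
Rule B changed 2 position(s).

2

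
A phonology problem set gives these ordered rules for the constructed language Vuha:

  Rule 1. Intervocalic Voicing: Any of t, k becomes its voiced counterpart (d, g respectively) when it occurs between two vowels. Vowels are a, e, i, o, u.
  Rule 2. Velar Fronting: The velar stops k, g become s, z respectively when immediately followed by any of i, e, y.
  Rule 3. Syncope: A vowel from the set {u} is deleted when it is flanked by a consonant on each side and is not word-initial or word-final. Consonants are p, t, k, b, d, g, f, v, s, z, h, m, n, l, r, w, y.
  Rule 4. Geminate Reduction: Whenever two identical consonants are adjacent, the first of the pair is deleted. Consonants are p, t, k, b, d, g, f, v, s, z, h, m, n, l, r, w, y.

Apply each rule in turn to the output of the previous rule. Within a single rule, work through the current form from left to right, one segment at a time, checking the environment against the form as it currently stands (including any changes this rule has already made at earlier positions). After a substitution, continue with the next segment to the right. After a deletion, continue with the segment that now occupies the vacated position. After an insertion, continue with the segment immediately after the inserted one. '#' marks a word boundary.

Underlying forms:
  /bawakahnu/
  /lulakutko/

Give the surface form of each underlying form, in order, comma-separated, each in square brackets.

/bawakahnu/:
  Rule 1 Intervocalic Voicing: [bawakahnu] → [bawagahnu]
  Rule 2 Velar Fronting: no change — [bawagahnu]
  Rule 3 Syncope: no change — [bawagahnu]
  Rule 4 Geminate Reduction: no change — [bawagahnu]
/lulakutko/:
  Rule 1 Intervocalic Voicing: [lulakutko] → [lulagutko]
  Rule 2 Velar Fronting: no change — [lulagutko]
  Rule 3 Syncope: [lulagutko] → [llagtko]
  Rule 4 Geminate Reduction: [llagtko] → [lagtko]

[bawagahnu], [lagtko]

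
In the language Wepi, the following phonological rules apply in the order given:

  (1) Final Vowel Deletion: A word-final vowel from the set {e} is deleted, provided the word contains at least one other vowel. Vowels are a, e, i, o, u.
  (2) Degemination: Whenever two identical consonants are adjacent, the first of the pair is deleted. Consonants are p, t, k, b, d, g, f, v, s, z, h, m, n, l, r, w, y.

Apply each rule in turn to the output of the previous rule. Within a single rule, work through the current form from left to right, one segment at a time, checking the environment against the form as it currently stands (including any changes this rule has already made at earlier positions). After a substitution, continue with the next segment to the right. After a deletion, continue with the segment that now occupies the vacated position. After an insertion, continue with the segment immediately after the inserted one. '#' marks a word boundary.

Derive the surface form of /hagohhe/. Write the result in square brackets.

(1) Final Vowel Deletion: [hagohhe] → [hagohh]
(2) Degemination: [hagohh] → [hagoh]

[hagoh]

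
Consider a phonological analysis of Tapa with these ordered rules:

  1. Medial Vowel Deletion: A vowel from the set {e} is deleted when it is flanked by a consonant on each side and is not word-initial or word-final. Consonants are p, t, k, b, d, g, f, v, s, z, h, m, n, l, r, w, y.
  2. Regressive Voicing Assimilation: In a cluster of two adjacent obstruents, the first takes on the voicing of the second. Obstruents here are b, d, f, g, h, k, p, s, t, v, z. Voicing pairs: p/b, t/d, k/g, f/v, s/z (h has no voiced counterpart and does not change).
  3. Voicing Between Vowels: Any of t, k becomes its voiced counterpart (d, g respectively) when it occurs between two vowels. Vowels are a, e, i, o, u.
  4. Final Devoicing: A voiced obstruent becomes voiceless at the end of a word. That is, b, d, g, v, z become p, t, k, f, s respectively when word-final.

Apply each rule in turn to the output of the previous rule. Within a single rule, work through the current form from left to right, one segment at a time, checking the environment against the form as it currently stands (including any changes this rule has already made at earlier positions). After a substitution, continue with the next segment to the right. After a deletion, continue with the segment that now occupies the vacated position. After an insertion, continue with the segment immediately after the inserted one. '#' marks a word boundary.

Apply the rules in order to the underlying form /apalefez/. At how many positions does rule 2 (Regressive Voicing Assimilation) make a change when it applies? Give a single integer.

1 Medial Vowel Deletion: [apalefez] → [apalfz]
2 Regressive Voicing Assimilation: [apalfz] → [apalvz]
3 Voicing Between Vowels: no change — [apalvz]
4 Final Devoicing: [apalvz] → [apalvs]
Rule 2 changed 1 position(s).

1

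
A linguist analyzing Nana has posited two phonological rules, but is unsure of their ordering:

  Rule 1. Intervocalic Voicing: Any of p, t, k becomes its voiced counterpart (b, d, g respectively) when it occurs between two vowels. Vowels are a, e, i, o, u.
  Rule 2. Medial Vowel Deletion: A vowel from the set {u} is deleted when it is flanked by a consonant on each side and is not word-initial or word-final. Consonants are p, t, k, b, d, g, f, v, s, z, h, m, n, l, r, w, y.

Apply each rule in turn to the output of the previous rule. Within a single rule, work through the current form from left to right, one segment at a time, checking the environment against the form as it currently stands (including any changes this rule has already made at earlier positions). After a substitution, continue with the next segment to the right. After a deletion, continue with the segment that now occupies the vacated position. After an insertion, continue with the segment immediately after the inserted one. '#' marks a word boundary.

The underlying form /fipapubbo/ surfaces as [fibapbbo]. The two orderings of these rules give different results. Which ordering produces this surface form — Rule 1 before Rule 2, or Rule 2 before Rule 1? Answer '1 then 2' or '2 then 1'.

2 then 1

Order 1 then 2:
  1 Intervocalic Voicing: [fipapubbo] → [fibabubbo]
  2 Medial Vowel Deletion: [fibabubbo] → [fibabbbo]
  result: [fibabbbo]
Order 2 then 1:
  2 Medial Vowel Deletion: [fipapubbo] → [fipapbbo]
  1 Intervocalic Voicing: [fipapbbo] → [fibapbbo]
  result: [fibapbbo]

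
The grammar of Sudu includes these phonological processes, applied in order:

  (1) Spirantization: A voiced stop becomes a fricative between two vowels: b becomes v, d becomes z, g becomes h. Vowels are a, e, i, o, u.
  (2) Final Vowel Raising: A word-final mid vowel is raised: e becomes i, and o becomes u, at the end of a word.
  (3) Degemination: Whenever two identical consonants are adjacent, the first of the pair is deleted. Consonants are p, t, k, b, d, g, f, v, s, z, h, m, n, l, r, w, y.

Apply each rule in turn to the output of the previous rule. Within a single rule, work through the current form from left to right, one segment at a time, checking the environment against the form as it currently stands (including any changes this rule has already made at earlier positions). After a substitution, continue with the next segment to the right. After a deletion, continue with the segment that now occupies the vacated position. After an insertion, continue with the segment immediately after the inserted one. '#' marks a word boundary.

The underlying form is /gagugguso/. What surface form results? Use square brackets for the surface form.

(1) Spirantization: [gagugguso] → [gahugguso]
(2) Final Vowel Raising: [gahugguso] → [gahuggusu]
(3) Degemination: [gahuggusu] → [gahugusu]

[gahugusu]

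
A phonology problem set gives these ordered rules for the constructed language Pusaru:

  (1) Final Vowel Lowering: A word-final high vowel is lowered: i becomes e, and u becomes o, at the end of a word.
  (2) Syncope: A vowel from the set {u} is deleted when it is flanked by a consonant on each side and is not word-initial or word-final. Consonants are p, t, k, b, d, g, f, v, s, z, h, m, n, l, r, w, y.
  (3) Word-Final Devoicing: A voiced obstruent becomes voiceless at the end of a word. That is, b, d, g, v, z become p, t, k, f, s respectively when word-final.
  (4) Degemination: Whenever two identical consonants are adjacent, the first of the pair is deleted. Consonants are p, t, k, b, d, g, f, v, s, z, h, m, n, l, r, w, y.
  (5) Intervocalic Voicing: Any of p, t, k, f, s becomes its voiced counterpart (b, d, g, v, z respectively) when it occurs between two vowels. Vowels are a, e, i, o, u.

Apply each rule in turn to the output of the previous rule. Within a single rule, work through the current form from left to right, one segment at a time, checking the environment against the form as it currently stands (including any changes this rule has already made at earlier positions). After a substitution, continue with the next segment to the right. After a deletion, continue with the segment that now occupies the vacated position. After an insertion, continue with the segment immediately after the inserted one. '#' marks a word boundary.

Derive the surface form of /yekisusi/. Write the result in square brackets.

[yegize]

(1) Final Vowel Lowering: [yekisusi] → [yekisuse]
(2) Syncope: [yekisuse] → [yekisse]
(3) Word-Final Devoicing: no change — [yekisse]
(4) Degemination: [yekisse] → [yekise]
(5) Intervocalic Voicing: [yekise] → [yegize]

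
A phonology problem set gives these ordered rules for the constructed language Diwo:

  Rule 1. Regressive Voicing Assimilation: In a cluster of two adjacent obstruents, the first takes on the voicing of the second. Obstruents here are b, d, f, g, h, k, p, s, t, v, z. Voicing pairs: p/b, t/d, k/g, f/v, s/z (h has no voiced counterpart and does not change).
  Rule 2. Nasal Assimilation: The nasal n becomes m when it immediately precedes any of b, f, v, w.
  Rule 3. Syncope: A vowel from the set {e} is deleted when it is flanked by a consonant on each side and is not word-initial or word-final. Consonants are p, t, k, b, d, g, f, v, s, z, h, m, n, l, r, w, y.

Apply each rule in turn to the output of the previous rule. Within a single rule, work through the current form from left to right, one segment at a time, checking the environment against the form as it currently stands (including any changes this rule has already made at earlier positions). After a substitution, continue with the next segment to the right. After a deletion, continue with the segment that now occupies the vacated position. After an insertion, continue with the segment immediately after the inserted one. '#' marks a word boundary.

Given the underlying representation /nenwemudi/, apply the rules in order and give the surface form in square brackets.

Rule 1 Regressive Voicing Assimilation: no change — [nenwemudi]
Rule 2 Nasal Assimilation: [nenwemudi] → [nemwemudi]
Rule 3 Syncope: [nemwemudi] → [nmwmudi]

[nmwmudi]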